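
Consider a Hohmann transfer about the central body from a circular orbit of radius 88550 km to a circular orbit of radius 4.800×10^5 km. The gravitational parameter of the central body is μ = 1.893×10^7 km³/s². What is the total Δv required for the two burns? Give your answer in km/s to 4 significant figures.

Δv = 7.153 km/s

The Hohmann ellipse has a_t = (r₁ + r₂)/2 = 2.84275×10^5 km.
At r₁ the circular-orbit speed is v₁ = √(μ/r₁) = 14.621 km/s.
Transfer-orbit speed at r₁ (vis-viva equation): v_p = √[μ(2/r₁ − 1/a_t)] = 18.999 km/s.
First burn Δv₁ = |v_p − v₁| = 4.378 km/s.
At r₂, v₂ = √(μ/r₂) = 6.280 km/s.
Transfer-orbit speed at r₂: v_a = √[μ(2/r₂ − 1/a_t)] = 3.505 km/s.
Second burn Δv₂ = |v₂ − v_a| = 2.775 km/s.
Total Δv = Δv₁ + Δv₂ = 7.153 km/s.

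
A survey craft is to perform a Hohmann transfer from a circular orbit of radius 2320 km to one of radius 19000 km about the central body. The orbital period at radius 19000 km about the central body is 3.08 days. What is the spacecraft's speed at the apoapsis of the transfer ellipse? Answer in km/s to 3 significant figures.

v = 0.209 km/s

From Kepler's third law T² = 4π²r³/μ at r = 19000 km, T = 3.08 days = 3.08 × 86400 s = 2.66112×10^5 s: μ = 4π²r³/T² = 3823.77 km³/s².
Transfer-ellipse semi-major axis a_t = (r₁ + r₂)/2 = (2320 + 19000)/2 = 10660 km.
The apoapsis of the transfer ellipse is at r = 19000 km.
From the vis-viva equation, v = √[μ(2/r − 1/a_t)] = 0.2093 km/s.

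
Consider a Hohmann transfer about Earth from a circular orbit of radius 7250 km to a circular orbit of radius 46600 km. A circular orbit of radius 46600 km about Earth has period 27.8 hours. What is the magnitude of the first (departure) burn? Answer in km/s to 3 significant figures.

From Kepler's third law T² = 4π²r³/μ at r = 46600 km, T = 27.8 hours = 27.8 × 3600 s = 1.0008×10^5 s: μ = 4π²r³/T² = 3.98862×10^5 km³/s².
Transfer-ellipse semi-major axis a_t = (r₁ + r₂)/2 = (7250 + 46600)/2 = 26925 km.
On the circular orbit at r = 7250 km, v_c = √(μ/r) = 7.417 km/s.
Vis-viva on the transfer ellipse at r = 7250 km gives v_t = √[μ(2/r − 1/a_t)] = 9.758 km/s.
Δv₁ = |v_t − v_c| = |9.758 − 7.417| = 2.341 km/s.

Δv₁ = 2.34 km/s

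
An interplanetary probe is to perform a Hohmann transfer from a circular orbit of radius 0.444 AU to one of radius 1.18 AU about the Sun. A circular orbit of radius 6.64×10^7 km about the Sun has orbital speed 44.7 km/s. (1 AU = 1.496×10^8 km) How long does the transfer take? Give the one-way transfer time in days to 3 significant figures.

t = 134 days

From the circular-orbit relation v² = μ/r at r = 6.64×10^7 km: μ = v²r = (44.7)² × 6.64×10^7 = 1.32673×10^11 km³/s².
In km: r₁ = 0.444 × 1.496×10^8 = 6.64224×10^7 km; r₂ = 1.18 × 1.496×10^8 = 1.76528×10^8 km.
Semi-major axis of the transfer orbit: a_t = (6.64224×10^7 + 1.76528×10^8)/2 = 1.214752×10^8 km.
Half the transfer-orbit period gives t = π√(a_t³/μ) = 1.155×10^7 s.
Converting: 1.155×10^7 s ÷ 86400 s/day = 134 days.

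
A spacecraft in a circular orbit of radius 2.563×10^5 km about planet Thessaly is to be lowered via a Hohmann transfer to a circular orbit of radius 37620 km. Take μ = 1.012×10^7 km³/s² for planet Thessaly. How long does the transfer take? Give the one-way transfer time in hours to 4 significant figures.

t = 15.45 hours

The Hohmann ellipse has a_t = (r₁ + r₂)/2 = 1.4696×10^5 km.
By Kepler's third law the transfer-orbit period is T = 2π√(a_t³/μ), so t = T/2 = 55636 s.
Converting: 55636 s ÷ 3600 s/hour = 15.45 hours.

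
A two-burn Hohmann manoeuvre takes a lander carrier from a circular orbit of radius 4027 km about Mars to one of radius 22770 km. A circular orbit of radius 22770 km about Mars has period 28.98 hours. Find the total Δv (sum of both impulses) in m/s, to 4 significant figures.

From Kepler's third law T² = 4π²r³/μ at r = 22770 km, T = 28.98 hours = 28.98 × 3600 s = 1.04328×10^5 s: μ = 4π²r³/T² = 42820.0 km³/s².
Transfer-ellipse semi-major axis a_t = (r₁ + r₂)/2 = (4027 + 22770)/2 = 13398.5 km.
At r₁ the circular-orbit speed is v₁ = √(μ/r₁) = 3.2609 km/s.
On the transfer ellipse at r₁, vis-viva equation gives v_p = √[μ(2/r₁ − 1/a_t)] = 4.2510 km/s.
First burn Δv₁ = |v_p − v₁| = 0.9901 km/s.
Circular speed at r₂: v₂ = √(μ/r₂) = 1.3713 km/s.
Transfer-orbit speed at r₂: v_a = √[μ(2/r₂ − 1/a_t)] = 0.75180 km/s.
Second burn Δv₂ = |v₂ − v_a| = 0.6195 km/s.
Total Δv = Δv₁ + Δv₂ = 1.610 km/s.

Δv = 1610 m/s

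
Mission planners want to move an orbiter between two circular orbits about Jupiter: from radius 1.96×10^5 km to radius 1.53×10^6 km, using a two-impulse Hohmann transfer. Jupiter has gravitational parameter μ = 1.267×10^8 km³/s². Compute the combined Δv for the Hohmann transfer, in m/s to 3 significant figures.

Semi-major axis of the transfer orbit: a_t = (1.960×10^5 + 1.530×10^6)/2 = 8.630×10^5 km.
At r₁ the circular-orbit speed is v₁ = √(μ/r₁) = 25.425 km/s.
On the transfer ellipse at r₁, vis-viva gives v_p = √[μ(2/r₁ − 1/a_t)] = 33.853 km/s.
First burn Δv₁ = |v_p − v₁| = 8.428 km/s.
Circular speed at r₂: v₂ = √(μ/r₂) = 9.100 km/s.
Transfer-orbit speed at r₂: v_a = √[μ(2/r₂ − 1/a_t)] = 4.337 km/s.
Second burn Δv₂ = |v₂ − v_a| = 4.763 km/s.
Δv = Δv₁ + Δv₂ = 8.428 + 4.763 = 13.19 km/s.

Δv = 13200 m/s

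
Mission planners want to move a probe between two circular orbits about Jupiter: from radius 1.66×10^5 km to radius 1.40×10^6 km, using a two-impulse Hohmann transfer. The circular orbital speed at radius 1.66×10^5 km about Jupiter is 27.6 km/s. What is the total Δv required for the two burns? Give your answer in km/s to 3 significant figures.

From the circular-orbit relation v² = μ/r at r = 1.66×10^5 km: μ = v²r = (27.6)² × 1.66×10^5 = 1.26452×10^8 km³/s².
Transfer-ellipse semi-major axis a_t = (r₁ + r₂)/2 = (1.660×10^5 + 1.400×10^6)/2 = 7.830×10^5 km.
Circular speed at r₁: v₁ = √(μ/r₁) = √(1.26452×10^8/1.660×10^5) = 27.600 km/s.
Transfer-orbit speed at r₁ (vis-viva): v_p = √[μ(2/r₁ − 1/a_t)] = 36.906 km/s.
First burn Δv₁ = |v_p − v₁| = 9.306 km/s.
Circular speed at r₂: v₂ = √(μ/r₂) = 9.504 km/s.
Transfer-orbit speed at r₂: v_a = √[μ(2/r₂ − 1/a_t)] = 4.376 km/s.
Second burn Δv₂ = |v₂ − v_a| = 5.128 km/s.
Δv = Δv₁ + Δv₂ = 9.306 + 5.128 = 14.43 km/s.

Δv = 14.4 km/s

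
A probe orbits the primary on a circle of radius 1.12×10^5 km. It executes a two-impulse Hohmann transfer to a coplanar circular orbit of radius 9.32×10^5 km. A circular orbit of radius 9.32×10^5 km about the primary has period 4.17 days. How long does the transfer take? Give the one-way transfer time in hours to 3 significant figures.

t = 21.0 hours

From Kepler's third law T² = 4π²r³/μ at r = 9.32×10^5 km, T = 4.17 days = 4.17 × 86400 s = 3.60288×10^5 s: μ = 4π²r³/T² = 2.46211×10^8 km³/s².
Semi-major axis of the transfer orbit: a_t = (1.120×10^5 + 9.320×10^5)/2 = 5.220×10^5 km.
By Kepler's third law the transfer-orbit period is T = 2π√(a_t³/μ), so t = T/2 = 75510 s.
Converting: 75510 s ÷ 3600 s/hour = 21.0 hours.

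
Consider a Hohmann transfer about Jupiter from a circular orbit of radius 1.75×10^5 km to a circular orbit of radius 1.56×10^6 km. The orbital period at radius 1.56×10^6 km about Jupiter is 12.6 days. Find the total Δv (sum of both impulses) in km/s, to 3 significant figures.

From Kepler's third law T² = 4π²r³/μ at r = 1.56×10^6 km, T = 12.6 days = 12.6 × 86400 s = 1.08864×10^6 s: μ = 4π²r³/T² = 1.26463×10^8 km³/s².
Transfer-ellipse semi-major axis a_t = (r₁ + r₂)/2 = (1.750×10^5 + 1.560×10^6)/2 = 8.675×10^5 km.
At r₁ the circular-orbit speed is v₁ = √(μ/r₁) = 26.882 km/s.
Transfer-orbit speed at r₁ (vis-viva): v_p = √[μ(2/r₁ − 1/a_t)] = 36.049 km/s.
First burn Δv₁ = |v_p − v₁| = 9.167 km/s.
Circular speed at r₂: v₂ = √(μ/r₂) = 9.004 km/s.
Transfer-orbit speed at r₂: v_a = √[μ(2/r₂ − 1/a_t)] = 4.044 km/s.
Second burn Δv₂ = |v₂ − v_a| = 4.960 km/s.
Total Δv = Δv₁ + Δv₂ = 14.13 km/s.

Δv = 14.1 km/s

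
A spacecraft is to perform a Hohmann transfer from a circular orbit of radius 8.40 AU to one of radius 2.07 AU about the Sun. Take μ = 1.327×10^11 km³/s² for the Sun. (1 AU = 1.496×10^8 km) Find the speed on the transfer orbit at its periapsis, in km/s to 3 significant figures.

v = 26.2 km/s

In km: r₁ = 8.40 × 1.496×10^8 = 1.25664×10^9 km; r₂ = 2.07 × 1.496×10^8 = 3.09672×10^8 km.
Semi-major axis of the transfer orbit: a_t = (1.25664×10^9 + 3.09672×10^8)/2 = 7.83156×10^8 km.
The periapsis of the transfer ellipse is at r = 3.09672×10^8 km.
Vis-viva: v = √[μ(2/r − 1/a_t)] = √[1.327×10^11 × (2/3.09672×10^8 − 1/7.83156×10^8)] = 26.22 km/s.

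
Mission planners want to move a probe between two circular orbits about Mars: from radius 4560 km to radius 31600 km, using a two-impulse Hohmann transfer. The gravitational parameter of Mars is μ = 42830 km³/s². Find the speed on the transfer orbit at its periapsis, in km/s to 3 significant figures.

Transfer-ellipse semi-major axis a_t = (r₁ + r₂)/2 = (4560 + 31600)/2 = 18080 km.
The periapsis of the transfer ellipse is at r = 4560 km.
From the vis-viva equation, v = √[μ(2/r − 1/a_t)] = 4.052 km/s.

v = 4.05 km/s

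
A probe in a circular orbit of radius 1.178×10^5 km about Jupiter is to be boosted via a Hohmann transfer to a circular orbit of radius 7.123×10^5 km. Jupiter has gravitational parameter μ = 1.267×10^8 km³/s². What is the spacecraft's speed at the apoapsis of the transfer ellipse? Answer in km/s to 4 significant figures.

Semi-major axis of the transfer orbit: a_t = (1.178×10^5 + 7.123×10^5)/2 = 4.1505×10^5 km.
The apoapsis of the transfer ellipse is at r = 7.123×10^5 km.
Applying v² = μ(2/r − 1/a_t): v = 7.105 km/s.

v = 7.105 km/s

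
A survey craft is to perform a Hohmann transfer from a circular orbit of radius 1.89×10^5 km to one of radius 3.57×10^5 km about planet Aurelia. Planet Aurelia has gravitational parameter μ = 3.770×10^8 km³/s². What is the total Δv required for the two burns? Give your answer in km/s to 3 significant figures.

Δv = 11.9 km/s

Semi-major axis of the transfer orbit: a_t = (1.890×10^5 + 3.570×10^5)/2 = 2.730×10^5 km.
Circular speed at r₁: v₁ = √(μ/r₁) = √(3.770×10^8/1.890×10^5) = 44.662 km/s.
Transfer-orbit speed at r₁ (vis-viva): v_p = √[μ(2/r₁ − 1/a_t)] = 51.073 km/s.
First burn Δv₁ = |v_p − v₁| = 6.411 km/s.
At r₂, v₂ = √(μ/r₂) = 32.4965 km/s.
Transfer-orbit speed at r₂: v_a = √[μ(2/r₂ − 1/a_t)] = 27.0387 km/s.
Second burn Δv₂ = |v₂ − v_a| = 5.458 km/s.
Total Δv = Δv₁ + Δv₂ = 11.87 km/s.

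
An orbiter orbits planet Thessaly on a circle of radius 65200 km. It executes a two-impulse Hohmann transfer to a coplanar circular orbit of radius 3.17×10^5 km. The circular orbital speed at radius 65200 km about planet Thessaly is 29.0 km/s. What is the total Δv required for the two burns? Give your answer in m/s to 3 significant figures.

Δv = 13800 m/s

From the circular-orbit relation v² = μ/r at r = 65200 km: μ = v²r = (29.0)² × 65200 = 5.48332×10^7 km³/s².
Transfer-ellipse semi-major axis a_t = (r₁ + r₂)/2 = (65200 + 3.170×10^5)/2 = 1.911×10^5 km.
At r₁ the circular-orbit speed is v₁ = √(μ/r₁) = 29.000 km/s.
Transfer-orbit speed at r₁ (vis-viva equation): v_p = √[μ(2/r₁ − 1/a_t)] = 37.351 km/s.
First burn Δv₁ = |v_p − v₁| = 8.351 km/s.
At r₂, v₂ = √(μ/r₂) = 13.152 km/s.
Transfer-orbit speed at r₂: v_a = √[μ(2/r₂ − 1/a_t)] = 7.6822 km/s.
Second burn Δv₂ = |v₂ − v_a| = 5.470 km/s.
Total Δv = Δv₁ + Δv₂ = 13.82 km/s.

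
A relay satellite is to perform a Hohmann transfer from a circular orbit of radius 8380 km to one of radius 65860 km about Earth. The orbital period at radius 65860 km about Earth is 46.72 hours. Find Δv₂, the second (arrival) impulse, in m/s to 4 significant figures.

Δv₂ = 1291 m/s

From Kepler's third law T² = 4π²r³/μ at r = 65860 km, T = 46.72 hours = 46.72 × 3600 s = 1.68192×10^5 s: μ = 4π²r³/T² = 3.98671×10^5 km³/s².
The Hohmann ellipse has a_t = (r₁ + r₂)/2 = 37120 km.
On the circular orbit at r = 65860 km, v_c = √(μ/r) = 2.460 km/s.
Transfer-orbit speed at the same r (vis-viva, a = a_t): v_t = √[μ(2/r − 1/a_t)] = 1.169 km/s.
Δv₂ = |v_t − v_c| = |1.169 − 2.460| = 1.291 km/s.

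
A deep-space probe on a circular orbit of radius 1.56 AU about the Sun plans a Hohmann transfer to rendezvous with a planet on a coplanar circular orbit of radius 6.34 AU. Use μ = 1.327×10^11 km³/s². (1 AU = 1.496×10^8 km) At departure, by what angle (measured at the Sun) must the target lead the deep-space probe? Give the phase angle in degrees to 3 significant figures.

In km: r₁ = 1.56 × 1.496×10^8 = 2.33376×10^8 km; r₂ = 6.34 × 1.496×10^8 = 9.48464×10^8 km.
Transfer-ellipse semi-major axis a_t = (r₁ + r₂)/2 = (2.33376×10^8 + 9.48464×10^8)/2 = 5.9092×10^8 km.
The half-period of the transfer ellipse is t = π√(a_t³/μ) = 1.239×10^8 s.
The target's mean motion on its circular orbit is ω₂ = √(μ/r₂³) = 1.247×10^-8 rad/s.
Angle swept by the target during transfer: ω₂·t = 1.545 rad = 88.52°.
The deep-space probe traverses 180° on the transfer ellipse, so the target must lead by 180° − 88.52° = 91.5°.

φ = 91.5°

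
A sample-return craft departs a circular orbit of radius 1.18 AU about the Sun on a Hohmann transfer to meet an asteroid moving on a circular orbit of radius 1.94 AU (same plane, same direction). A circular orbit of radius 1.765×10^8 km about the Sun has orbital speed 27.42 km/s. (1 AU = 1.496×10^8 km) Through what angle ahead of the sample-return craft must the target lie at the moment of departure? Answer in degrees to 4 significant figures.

From the circular-orbit relation v² = μ/r at r = 1.765×10^8 km: μ = v²r = (27.42)² × 1.765×10^8 = 1.32703×10^11 km³/s².
In km: r₁ = 1.18 × 1.496×10^8 = 1.76528×10^8 km; r₂ = 1.94 × 1.496×10^8 = 2.90224×10^8 km.
The Hohmann ellipse has a_t = (r₁ + r₂)/2 = 2.33376×10^8 km.
The half-period of the transfer ellipse is t = π√(a_t³/μ) = 3.0746×10^7 s.
The target's mean motion on its circular orbit is ω₂ = √(μ/r₂³) = 7.3678×10^-8 rad/s.
Angle swept by the target during transfer: ω₂·t = 2.2653 rad = 129.79°.
Arrival is 180° from departure on the ellipse, so φ = 180° − 129.79° = 50.21°.

φ = 50.21°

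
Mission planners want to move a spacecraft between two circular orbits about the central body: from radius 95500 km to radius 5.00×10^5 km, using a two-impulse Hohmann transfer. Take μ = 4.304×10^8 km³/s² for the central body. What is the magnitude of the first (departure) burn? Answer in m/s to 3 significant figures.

Transfer-ellipse semi-major axis a_t = (r₁ + r₂)/2 = (95500 + 5.000×10^5)/2 = 2.9775×10^5 km.
Circular speed at r = 95500 km: v_c = √(μ/r) = 67.13 km/s.
Transfer-orbit speed at the same r (vis-viva, a = a_t): v_t = √[μ(2/r − 1/a_t)] = 86.99 km/s.
Δv₁ = |v_t − v_c| = |86.99 − 67.13| = 19.86 km/s.

Δv₁ = 19900 m/s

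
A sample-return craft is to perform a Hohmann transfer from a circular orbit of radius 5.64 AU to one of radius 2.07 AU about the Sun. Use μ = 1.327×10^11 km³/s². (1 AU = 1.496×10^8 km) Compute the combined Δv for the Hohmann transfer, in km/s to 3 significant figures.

Δv = 7.69 km/s

In km: r₁ = 5.64 × 1.496×10^8 = 8.43744×10^8 km; r₂ = 2.07 × 1.496×10^8 = 3.09672×10^8 km.
The Hohmann ellipse has a_t = (r₁ + r₂)/2 = 5.76708×10^8 km.
Circular speed at r₁: v₁ = √(μ/r₁) = √(1.327×10^11/8.43744×10^8) = 12.541 km/s.
Transfer-orbit speed at r₁ (vis-viva): v_a = √[μ(2/r₁ − 1/a_t)] = 9.1897 km/s.
First burn Δv₁ = |v_a − v₁| = 3.351 km/s.
At r₂, v₂ = √(μ/r₂) = 20.701 km/s.
Transfer-orbit speed at r₂: v_p = √[μ(2/r₂ − 1/a_t)] = 25.039 km/s.
Second burn Δv₂ = |v₂ − v_p| = 4.338 km/s.
Total Δv = Δv₁ + Δv₂ = 7.689 km/s.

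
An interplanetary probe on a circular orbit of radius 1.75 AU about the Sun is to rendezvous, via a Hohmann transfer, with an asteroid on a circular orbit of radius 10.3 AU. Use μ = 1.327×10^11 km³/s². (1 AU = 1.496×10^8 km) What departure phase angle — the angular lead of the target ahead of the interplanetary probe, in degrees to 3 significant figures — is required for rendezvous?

φ = 99.5°

In km: r₁ = 1.75 × 1.496×10^8 = 2.618×10^8 km; r₂ = 10.3 × 1.496×10^8 = 1.54088×10^9 km.
The Hohmann ellipse has a_t = (r₁ + r₂)/2 = 9.0134×10^8 km.
Transfer time t = π√(a_t³/μ) = 2.3337×10^8 s.
The target's mean motion on its circular orbit is ω₂ = √(μ/r₂³) = 6.0226×10^-9 rad/s.
Angle swept by the target during transfer: ω₂·t = 1.4055 rad = 80.53°.
Arrival is 180° from departure on the ellipse, so φ = 180° − 80.53° = 99.5°.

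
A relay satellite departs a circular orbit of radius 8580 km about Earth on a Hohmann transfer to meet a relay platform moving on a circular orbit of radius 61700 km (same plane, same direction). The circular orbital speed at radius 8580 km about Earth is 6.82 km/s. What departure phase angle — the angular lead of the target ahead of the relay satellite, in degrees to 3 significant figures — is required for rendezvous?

φ = 103°

From the circular-orbit relation v² = μ/r at r = 8580 km: μ = v²r = (6.82)² × 8580 = 3.99076×10^5 km³/s².
The Hohmann ellipse has a_t = (r₁ + r₂)/2 = 35140 km.
The half-period of the transfer ellipse is t = π√(a_t³/μ) = 32759 s.
Target angular speed ω₂ = √(μ/r₂³) = 4.1219×10^-5 rad/s.
Angle swept by the target during transfer: ω₂·t = 1.3503 rad = 77.37°.
The relay satellite traverses 180° on the transfer ellipse, so the target must lead by 180° − 77.37° = 103°.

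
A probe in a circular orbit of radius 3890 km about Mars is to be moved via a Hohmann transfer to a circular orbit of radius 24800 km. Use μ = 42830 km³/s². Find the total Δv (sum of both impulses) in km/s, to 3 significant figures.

Δv = 1.67 km/s

The Hohmann ellipse has a_t = (r₁ + r₂)/2 = 14345 km.
At r₁ the circular-orbit speed is v₁ = √(μ/r₁) = 3.318 km/s.
On the transfer ellipse at r₁, vis-viva gives v_p = √[μ(2/r₁ − 1/a_t)] = 4.363 km/s.
First burn Δv₁ = |v_p − v₁| = 1.045 km/s.
At r₂, v₂ = √(μ/r₂) = 1.31416 km/s.
Transfer-orbit speed at r₂: v_a = √[μ(2/r₂ − 1/a_t)] = 0.684341 km/s.
Second burn Δv₂ = |v₂ − v_a| = 0.6298 km/s.
Total Δv = Δv₁ + Δv₂ = 1.675 km/s.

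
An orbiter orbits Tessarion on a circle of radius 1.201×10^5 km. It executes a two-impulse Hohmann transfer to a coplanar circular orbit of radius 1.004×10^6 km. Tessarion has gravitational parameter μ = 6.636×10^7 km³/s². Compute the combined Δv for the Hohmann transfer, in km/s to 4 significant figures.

Δv = 12.28 km/s

Semi-major axis of the transfer orbit: a_t = (1.201×10^5 + 1.004×10^6)/2 = 5.6205×10^5 km.
Circular speed at r₁: v₁ = √(μ/r₁) = √(6.636×10^7/1.201×10^5) = 23.506 km/s.
On the transfer ellipse at r₁, v² = μ(2/r − 1/a) gives v_p = √[μ(2/r₁ − 1/a_t)] = 31.417 km/s.
First burn Δv₁ = |v_p − v₁| = 7.911 km/s.
Circular speed at r₂: v₂ = √(μ/r₂) = 8.130 km/s.
Transfer-orbit speed at r₂: v_a = √[μ(2/r₂ − 1/a_t)] = 3.758 km/s.
Second burn Δv₂ = |v₂ − v_a| = 4.372 km/s.
Total Δv = Δv₁ + Δv₂ = 12.28 km/s.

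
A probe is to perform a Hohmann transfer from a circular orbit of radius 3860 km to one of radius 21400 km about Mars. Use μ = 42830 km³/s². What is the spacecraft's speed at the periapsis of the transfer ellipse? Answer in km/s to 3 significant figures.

Semi-major axis of the transfer orbit: a_t = (3860 + 21400)/2 = 12630 km.
At periapsis, r = 3860 km.
Applying v² = μ(2/r − 1/a_t): v = 4.336 km/s.

v = 4.34 km/s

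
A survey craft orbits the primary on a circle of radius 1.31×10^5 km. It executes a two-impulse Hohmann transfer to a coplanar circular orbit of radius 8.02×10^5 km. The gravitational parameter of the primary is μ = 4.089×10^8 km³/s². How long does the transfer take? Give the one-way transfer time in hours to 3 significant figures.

t = 13.8 hours

Transfer-ellipse semi-major axis a_t = (r₁ + r₂)/2 = (1.310×10^5 + 8.020×10^5)/2 = 4.665×10^5 km.
Transfer time t = π√(a_t³/μ) = π√((4.665×10^5)³ / 4.089×10^8) = 49502 s.
Converting: 49502 s ÷ 3600 s/hour = 13.8 hours.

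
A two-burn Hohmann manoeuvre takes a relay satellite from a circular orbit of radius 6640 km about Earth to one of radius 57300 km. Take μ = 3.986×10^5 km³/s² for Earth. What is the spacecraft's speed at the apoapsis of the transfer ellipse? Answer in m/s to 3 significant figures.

The Hohmann ellipse has a_t = (r₁ + r₂)/2 = 31970 km.
At apoapsis, r = 57300 km.
Vis-viva: v = √[μ(2/r − 1/a_t)] = √[3.986×10^5 × (2/57300 − 1/31970)] = 1.202 km/s.

v = 1200 m/s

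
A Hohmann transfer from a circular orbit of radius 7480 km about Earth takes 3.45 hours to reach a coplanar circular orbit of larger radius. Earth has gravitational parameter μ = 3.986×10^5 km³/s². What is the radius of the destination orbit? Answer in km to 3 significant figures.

r₂ = 29300 km

Transfer time t = 3.45 hours = 12420 s, and t = π√(a_t³/μ).
So a_t = (μ t²/π²)^(1/3) = (3.986×10^5 × (12420)² / π²)^(1/3) = 18400 km.
Since a_t = (r₁ + r₂)/2, r₂ = 2a_t − r₁ = 2×18400 − 7480 = 29320 km.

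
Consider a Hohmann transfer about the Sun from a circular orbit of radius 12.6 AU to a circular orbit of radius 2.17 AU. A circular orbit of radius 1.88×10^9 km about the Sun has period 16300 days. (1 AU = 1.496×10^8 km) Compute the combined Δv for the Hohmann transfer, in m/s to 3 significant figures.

From Kepler's third law T² = 4π²r³/μ at r = 1.88×10^9 km, T = 16300 days = 16300 × 86400 s = 1.40832×10^9 s: μ = 4π²r³/T² = 1.32261×10^11 km³/s².
In km: r₁ = 12.6 × 1.496×10^8 = 1.88496×10^9 km; r₂ = 2.17 × 1.496×10^8 = 3.24632×10^8 km.
Transfer-ellipse semi-major axis a_t = (r₁ + r₂)/2 = (1.88496×10^9 + 3.24632×10^8)/2 = 1.104796×10^9 km.
Circular speed at r₁: v₁ = √(μ/r₁) = √(1.32261×10^11/1.88496×10^9) = 8.377 km/s.
On the transfer ellipse at r₁, vis-viva equation gives v_a = √[μ(2/r₁ − 1/a_t)] = 4.541 km/s.
First burn Δv₁ = |v_a − v₁| = 3.836 km/s.
At r₂, v₂ = √(μ/r₂) = 20.18458 km/s.
Transfer-orbit speed at r₂: v_p = √[μ(2/r₂ − 1/a_t)] = 26.36511 km/s.
Second burn Δv₂ = |v₂ − v_p| = 6.181 km/s.
Δv = Δv₁ + Δv₂ = 3.836 + 6.181 = 10.02 km/s.

Δv = 10000 m/s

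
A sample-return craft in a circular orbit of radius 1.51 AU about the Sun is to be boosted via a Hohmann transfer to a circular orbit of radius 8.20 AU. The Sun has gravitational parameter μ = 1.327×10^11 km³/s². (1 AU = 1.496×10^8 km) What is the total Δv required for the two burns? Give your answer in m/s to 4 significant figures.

In km: r₁ = 1.51 × 1.496×10^8 = 2.25896×10^8 km; r₂ = 8.20 × 1.496×10^8 = 1.22672×10^9 km.
The Hohmann ellipse has a_t = (r₁ + r₂)/2 = 7.26308×10^8 km.
Circular speed at r₁: v₁ = √(μ/r₁) = √(1.327×10^11/2.25896×10^8) = 24.237 km/s.
On the transfer ellipse at r₁, vis-viva gives v_p = √[μ(2/r₁ − 1/a_t)] = 31.499 km/s.
First burn Δv₁ = |v_p − v₁| = 7.262 km/s.
Circular speed at r₂: v₂ = √(μ/r₂) = 10.40 km/s.
Transfer-orbit speed at r₂: v_a = √[μ(2/r₂ − 1/a_t)] = 5.800 km/s.
Second burn Δv₂ = |v₂ − v_a| = 4.600 km/s.
Δv = Δv₁ + Δv₂ = 7.262 + 4.600 = 11.86 km/s.

Δv = 11860 m/s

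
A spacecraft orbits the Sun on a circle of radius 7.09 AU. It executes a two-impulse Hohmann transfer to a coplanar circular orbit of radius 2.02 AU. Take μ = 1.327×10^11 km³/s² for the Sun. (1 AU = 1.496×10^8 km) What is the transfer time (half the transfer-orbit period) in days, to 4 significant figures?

t = 1776 days

In km: r₁ = 7.09 × 1.496×10^8 = 1.060664×10^9 km; r₂ = 2.02 × 1.496×10^8 = 3.02192×10^8 km.
Semi-major axis of the transfer orbit: a_t = (1.060664×10^9 + 3.02192×10^8)/2 = 6.81428×10^8 km.
Half the transfer-orbit period gives t = π√(a_t³/μ) = 1.5341×10^8 s.
Converting: 1.5341×10^8 s ÷ 86400 s/day = 1776 days.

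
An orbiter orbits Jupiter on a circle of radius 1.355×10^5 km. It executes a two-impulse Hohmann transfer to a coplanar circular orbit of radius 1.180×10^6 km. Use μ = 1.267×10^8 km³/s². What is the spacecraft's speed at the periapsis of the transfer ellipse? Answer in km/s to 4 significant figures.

v = 40.96 km/s

The Hohmann ellipse has a_t = (r₁ + r₂)/2 = 6.5775×10^5 km.
The periapsis of the transfer ellipse is at r = 1.355×10^5 km.
Vis-viva: v = √[μ(2/r − 1/a_t)] = √[1.267×10^8 × (2/1.355×10^5 − 1/6.5775×10^5)] = 40.96 km/s.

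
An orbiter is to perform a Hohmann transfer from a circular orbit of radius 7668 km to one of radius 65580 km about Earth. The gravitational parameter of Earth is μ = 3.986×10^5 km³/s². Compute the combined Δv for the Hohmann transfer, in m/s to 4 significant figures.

Δv = 3775 m/s

Semi-major axis of the transfer orbit: a_t = (7668 + 65580)/2 = 36624 km.
At r₁ the circular-orbit speed is v₁ = √(μ/r₁) = 7.210 km/s.
Transfer-orbit speed at r₁ (vis-viva): v_p = √[μ(2/r₁ − 1/a_t)] = 9.648 km/s.
First burn Δv₁ = |v_p − v₁| = 2.438 km/s.
Circular speed at r₂: v₂ = √(μ/r₂) = 2.465 km/s.
Transfer-orbit speed at r₂: v_a = √[μ(2/r₂ − 1/a_t)] = 1.128 km/s.
Second burn Δv₂ = |v₂ − v_a| = 1.337 km/s.
Δv = Δv₁ + Δv₂ = 2.438 + 1.337 = 3.775 km/s.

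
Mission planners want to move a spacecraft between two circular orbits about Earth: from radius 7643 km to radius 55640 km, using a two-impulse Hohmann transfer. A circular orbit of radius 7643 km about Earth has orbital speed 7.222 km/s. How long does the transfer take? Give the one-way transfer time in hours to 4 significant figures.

t = 7.779 hours

From the circular-orbit relation v² = μ/r at r = 7643 km: μ = v²r = (7.222)² × 7643 = 3.98638×10^5 km³/s².
Semi-major axis of the transfer orbit: a_t = (7643 + 55640)/2 = 31641.5 km.
By Kepler's third law the transfer-orbit period is T = 2π√(a_t³/μ), so t = T/2 = 28006 s.
Converting: 28006 s ÷ 3600 s/hour = 7.779 hours.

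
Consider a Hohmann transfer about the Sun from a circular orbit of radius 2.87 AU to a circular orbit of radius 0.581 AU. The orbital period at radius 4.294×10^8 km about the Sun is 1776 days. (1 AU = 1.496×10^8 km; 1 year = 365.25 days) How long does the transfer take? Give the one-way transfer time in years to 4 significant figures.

From Kepler's third law T² = 4π²r³/μ at r = 4.294×10^8 km, T = 1776 days = 1776 × 86400 s = 1.534464×10^8 s: μ = 4π²r³/T² = 1.32749×10^11 km³/s².
In km: r₁ = 2.87 × 1.496×10^8 = 4.29352×10^8 km; r₂ = 0.581 × 1.496×10^8 = 8.69176×10^7 km.
Transfer-ellipse semi-major axis a_t = (r₁ + r₂)/2 = (4.29352×10^8 + 8.69176×10^7)/2 = 2.581348×10^8 km.
Half the transfer-orbit period gives t = π√(a_t³/μ) = 3.576×10^7 s.
Converting: 3.576×10^7 s ÷ 3.15576×10^7 s/year (365.25 × 86400) = 1.133 years.

t = 1.133 years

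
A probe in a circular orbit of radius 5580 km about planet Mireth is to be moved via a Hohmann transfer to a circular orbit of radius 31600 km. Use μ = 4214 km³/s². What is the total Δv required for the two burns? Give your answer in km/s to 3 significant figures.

Transfer-ellipse semi-major axis a_t = (r₁ + r₂)/2 = (5580 + 31600)/2 = 18590 km.
Circular speed at r₁: v₁ = √(μ/r₁) = √(4214/5580) = 0.8690 km/s.
On the transfer ellipse at r₁, vis-viva gives v_p = √[μ(2/r₁ − 1/a_t)] = 1.133 km/s.
First burn Δv₁ = |v_p − v₁| = 0.2640 km/s.
At r₂, v₂ = √(μ/r₂) = 0.3652 km/s.
Transfer-orbit speed at r₂: v_a = √[μ(2/r₂ − 1/a_t)] = 0.2001 km/s.
Second burn Δv₂ = |v₂ − v_a| = 0.1651 km/s.
Δv = Δv₁ + Δv₂ = 0.2640 + 0.1651 = 0.4291 km/s.

Δv = 0.429 km/s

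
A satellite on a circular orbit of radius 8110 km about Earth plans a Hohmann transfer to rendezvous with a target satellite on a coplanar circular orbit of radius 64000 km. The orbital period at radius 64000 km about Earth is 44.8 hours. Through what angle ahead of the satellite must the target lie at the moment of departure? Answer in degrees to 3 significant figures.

From Kepler's third law T² = 4π²r³/μ at r = 64000 km, T = 44.8 hours = 44.8 × 3600 s = 1.6128×10^5 s: μ = 4π²r³/T² = 3.97868×10^5 km³/s².
Semi-major axis of the transfer orbit: a_t = (8110 + 64000)/2 = 36055 km.
The half-period of the transfer ellipse is t = π√(a_t³/μ) = 34098 s.
Target angular speed ω₂ = √(μ/r₂³) = 3.8958×10^-5 rad/s.
Angle swept by the target during transfer: ω₂·t = 1.3284 rad = 76.11°.
The satellite traverses 180° on the transfer ellipse, so the target must lead by 180° − 76.11° = 104°.

φ = 104°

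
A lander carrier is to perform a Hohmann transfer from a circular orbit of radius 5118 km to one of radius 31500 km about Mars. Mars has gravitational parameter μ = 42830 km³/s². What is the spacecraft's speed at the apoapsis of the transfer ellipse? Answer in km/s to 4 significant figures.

Transfer-ellipse semi-major axis a_t = (r₁ + r₂)/2 = (5118 + 31500)/2 = 18309 km.
At apoapsis, r = 31500 km.
From the vis-viva equation, v = √[μ(2/r − 1/a_t)] = 0.6165 km/s.

v = 0.6165 km/s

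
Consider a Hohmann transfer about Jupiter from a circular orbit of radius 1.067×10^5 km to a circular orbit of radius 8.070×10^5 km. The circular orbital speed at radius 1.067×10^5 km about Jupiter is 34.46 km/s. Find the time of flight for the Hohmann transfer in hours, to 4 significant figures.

t = 23.94 hours

From the circular-orbit relation v² = μ/r at r = 1.067×10^5 km: μ = v²r = (34.46)² × 1.067×10^5 = 1.26705×10^8 km³/s².
The Hohmann ellipse has a_t = (r₁ + r₂)/2 = 4.5685×10^5 km.
By Kepler's third law the transfer-orbit period is T = 2π√(a_t³/μ), so t = T/2 = 86180 s.
Converting: 86180 s ÷ 3600 s/hour = 23.94 hours.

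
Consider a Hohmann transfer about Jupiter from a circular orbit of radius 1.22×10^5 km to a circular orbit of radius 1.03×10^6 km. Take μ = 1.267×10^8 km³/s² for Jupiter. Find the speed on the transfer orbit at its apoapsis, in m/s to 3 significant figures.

v = 5100 m/s

Transfer-ellipse semi-major axis a_t = (r₁ + r₂)/2 = (1.220×10^5 + 1.030×10^6)/2 = 5.760×10^5 km.
At apoapsis, r = 1.030×10^6 km.
Applying v² = μ(2/r − 1/a_t): v = 5.104 km/s.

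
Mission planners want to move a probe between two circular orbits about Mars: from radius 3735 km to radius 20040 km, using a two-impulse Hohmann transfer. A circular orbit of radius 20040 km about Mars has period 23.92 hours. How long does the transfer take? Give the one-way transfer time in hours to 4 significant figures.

t = 5.464 hours

From Kepler's third law T² = 4π²r³/μ at r = 20040 km, T = 23.92 hours = 23.92 × 3600 s = 86112 s: μ = 4π²r³/T² = 42847.5 km³/s².
Semi-major axis of the transfer orbit: a_t = (3735 + 20040)/2 = 11887.5 km.
By Kepler's third law the transfer-orbit period is T = 2π√(a_t³/μ), so t = T/2 = 19670 s.
Converting: 19670 s ÷ 3600 s/hour = 5.464 hours.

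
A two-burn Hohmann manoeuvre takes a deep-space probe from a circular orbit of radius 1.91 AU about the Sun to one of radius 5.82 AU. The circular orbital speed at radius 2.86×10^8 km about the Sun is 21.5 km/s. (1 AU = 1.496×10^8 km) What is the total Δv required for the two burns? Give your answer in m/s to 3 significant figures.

From the circular-orbit relation v² = μ/r at r = 2.86×10^8 km: μ = v²r = (21.5)² × 2.86×10^8 = 1.32204×10^11 km³/s².
In km: r₁ = 1.91 × 1.496×10^8 = 2.85736×10^8 km; r₂ = 5.82 × 1.496×10^8 = 8.70672×10^8 km.
Semi-major axis of the transfer orbit: a_t = (2.85736×10^8 + 8.70672×10^8)/2 = 5.78204×10^8 km.
Circular speed at r₁: v₁ = √(μ/r₁) = √(1.32204×10^11/2.85736×10^8) = 21.510 km/s.
On the transfer ellipse at r₁, v² = μ(2/r − 1/a) gives v_p = √[μ(2/r₁ − 1/a_t)] = 26.395 km/s.
First burn Δv₁ = |v_p − v₁| = 4.885 km/s.
Circular speed at r₂: v₂ = √(μ/r₂) = 12.322 km/s.
Transfer-orbit speed at r₂: v_a = √[μ(2/r₂ − 1/a_t)] = 8.6624 km/s.
Second burn Δv₂ = |v₂ − v_a| = 3.660 km/s.
Δv = Δv₁ + Δv₂ = 4.885 + 3.660 = 8.545 km/s.

Δv = 8550 m/s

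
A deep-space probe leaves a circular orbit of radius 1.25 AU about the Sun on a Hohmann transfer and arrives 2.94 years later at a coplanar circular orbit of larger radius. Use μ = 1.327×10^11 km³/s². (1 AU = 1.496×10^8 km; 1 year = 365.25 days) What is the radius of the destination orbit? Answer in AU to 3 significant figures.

r₂ = 5.27 AU

In km: r₁ = 1.25 × 1.496×10^8 = 1.870×10^8 km.
Transfer time t = 2.94 years × 365.25 × 86400 s = 9.2779344×10^7 s, and t = π√(a_t³/μ).
So a_t = (μ t²/π²)^(1/3) = (1.327×10^11 × (9.2779344×10^7)² / π²)^(1/3) = 4.8733×10^8 km.
Since a_t = (r₁ + r₂)/2, r₂ = 2a_t − r₁ = 2×4.8733×10^8 − 1.870×10^8 = 7.8766×10^8 km.
In AU: r₂ = 7.8766×10^8 / 1.496×10^8 = 5.27 AU.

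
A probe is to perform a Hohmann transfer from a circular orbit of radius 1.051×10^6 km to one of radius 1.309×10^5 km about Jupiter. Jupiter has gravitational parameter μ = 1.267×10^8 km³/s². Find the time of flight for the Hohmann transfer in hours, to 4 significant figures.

Transfer-ellipse semi-major axis a_t = (r₁ + r₂)/2 = (1.051×10^6 + 1.309×10^5)/2 = 5.9095×10^5 km.
Half the transfer-orbit period gives t = π√(a_t³/μ) = 1.268×10^5 s.
Converting: 1.268×10^5 s ÷ 3600 s/hour = 35.22 hours.

t = 35.22 hours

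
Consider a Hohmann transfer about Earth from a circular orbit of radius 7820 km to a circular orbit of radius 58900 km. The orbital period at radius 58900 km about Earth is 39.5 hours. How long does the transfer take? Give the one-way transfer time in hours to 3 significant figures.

t = 8.42 hours

From Kepler's third law T² = 4π²r³/μ at r = 58900 km, T = 39.5 hours = 39.5 × 3600 s = 1.422×10^5 s: μ = 4π²r³/T² = 3.98939×10^5 km³/s².
Semi-major axis of the transfer orbit: a_t = (7820 + 58900)/2 = 33360 km.
Half the transfer-orbit period gives t = π√(a_t³/μ) = 30310 s.
Converting: 30310 s ÷ 3600 s/hour = 8.42 hours.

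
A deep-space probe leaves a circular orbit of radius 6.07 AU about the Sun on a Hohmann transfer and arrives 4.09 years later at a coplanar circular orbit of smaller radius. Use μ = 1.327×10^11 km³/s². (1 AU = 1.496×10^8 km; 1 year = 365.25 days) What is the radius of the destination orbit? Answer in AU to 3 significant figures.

In km: r₁ = 6.07 × 1.496×10^8 = 9.08072×10^8 km.
Transfer time t = 4.09 years × 365.25 × 86400 s = 1.29070584×10^8 s, and t = π√(a_t³/μ).
So a_t = (μ t²/π²)^(1/3) = (1.327×10^11 × (1.29070584×10^8)² / π²)^(1/3) = 6.0731×10^8 km.
Since a_t = (r₁ + r₂)/2, r₂ = 2a_t − r₁ = 2×6.0731×10^8 − 9.08072×10^8 = 3.06548×10^8 km.
In AU: r₂ = 3.06548×10^8 / 1.496×10^8 = 2.05 AU.

r₂ = 2.05 AU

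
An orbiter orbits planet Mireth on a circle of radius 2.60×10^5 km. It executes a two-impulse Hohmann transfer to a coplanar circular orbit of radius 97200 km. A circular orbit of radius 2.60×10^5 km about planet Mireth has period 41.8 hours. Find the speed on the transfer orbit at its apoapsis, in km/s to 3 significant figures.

From Kepler's third law T² = 4π²r³/μ at r = 2.60×10^5 km, T = 41.8 hours = 41.8 × 3600 s = 1.5048×10^5 s: μ = 4π²r³/T² = 3.06424×10^7 km³/s².
Semi-major axis of the transfer orbit: a_t = (2.600×10^5 + 97200)/2 = 1.786×10^5 km.
The apoapsis of the transfer ellipse is at r = 2.600×10^5 km.
Vis-viva: v = √[μ(2/r − 1/a_t)] = √[3.06424×10^7 × (2/2.600×10^5 − 1/1.786×10^5)] = 8.009 km/s.

v = 8.01 km/s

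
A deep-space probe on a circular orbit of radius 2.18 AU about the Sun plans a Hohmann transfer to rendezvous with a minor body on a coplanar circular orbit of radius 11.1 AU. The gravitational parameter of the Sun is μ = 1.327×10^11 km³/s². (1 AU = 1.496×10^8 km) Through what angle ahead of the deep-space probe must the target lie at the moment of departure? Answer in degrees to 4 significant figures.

In km: r₁ = 2.18 × 1.496×10^8 = 3.26128×10^8 km; r₂ = 11.1 × 1.496×10^8 = 1.66056×10^9 km.
Transfer-ellipse semi-major axis a_t = (r₁ + r₂)/2 = (3.26128×10^8 + 1.66056×10^9)/2 = 9.93344×10^8 km.
The half-period of the transfer ellipse is t = π√(a_t³/μ) = 2.7000×10^8 s.
Target angular speed ω₂ = √(μ/r₂³) = 5.3834×10^-9 rad/s.
Angle swept by the target during transfer: ω₂·t = 1.4535 rad = 83.28°.
The deep-space probe traverses 180° on the transfer ellipse, so the target must lead by 180° − 83.28° = 96.72°.

φ = 96.72°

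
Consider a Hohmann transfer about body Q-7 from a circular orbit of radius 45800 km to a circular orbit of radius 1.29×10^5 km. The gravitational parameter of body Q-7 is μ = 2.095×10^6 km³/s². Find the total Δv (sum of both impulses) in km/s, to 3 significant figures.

Δv = 2.57 km/s

Transfer-ellipse semi-major axis a_t = (r₁ + r₂)/2 = (45800 + 1.290×10^5)/2 = 87400 km.
At r₁ the circular-orbit speed is v₁ = √(μ/r₁) = 6.7633 km/s.
Transfer-orbit speed at r₁ (vis-viva): v_p = √[μ(2/r₁ − 1/a_t)] = 8.2167 km/s.
First burn Δv₁ = |v_p − v₁| = 1.453 km/s.
Circular speed at r₂: v₂ = √(μ/r₂) = 4.030 km/s.
Transfer-orbit speed at r₂: v_a = √[μ(2/r₂ − 1/a_t)] = 2.917 km/s.
Second burn Δv₂ = |v₂ − v_a| = 1.113 km/s.
Δv = Δv₁ + Δv₂ = 1.453 + 1.113 = 2.566 km/s.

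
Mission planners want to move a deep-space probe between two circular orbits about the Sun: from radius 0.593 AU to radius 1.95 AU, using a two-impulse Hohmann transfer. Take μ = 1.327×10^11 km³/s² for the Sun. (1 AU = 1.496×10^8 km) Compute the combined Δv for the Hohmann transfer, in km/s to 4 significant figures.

In km: r₁ = 0.593 × 1.496×10^8 = 8.87128×10^7 km; r₂ = 1.95 × 1.496×10^8 = 2.9172×10^8 km.
Semi-major axis of the transfer orbit: a_t = (8.87128×10^7 + 2.9172×10^8)/2 = 1.902164×10^8 km.
Circular speed at r₁: v₁ = √(μ/r₁) = √(1.327×10^11/8.87128×10^7) = 38.68 km/s.
On the transfer ellipse at r₁, vis-viva gives v_p = √[μ(2/r₁ − 1/a_t)] = 47.90 km/s.
First burn Δv₁ = |v_p − v₁| = 9.220 km/s.
At r₂, v₂ = √(μ/r₂) = 21.328 km/s.
Transfer-orbit speed at r₂: v_a = √[μ(2/r₂ − 1/a_t)] = 14.565 km/s.
Second burn Δv₂ = |v₂ − v_a| = 6.763 km/s.
Total Δv = Δv₁ + Δv₂ = 15.98 km/s.

Δv = 15.98 km/s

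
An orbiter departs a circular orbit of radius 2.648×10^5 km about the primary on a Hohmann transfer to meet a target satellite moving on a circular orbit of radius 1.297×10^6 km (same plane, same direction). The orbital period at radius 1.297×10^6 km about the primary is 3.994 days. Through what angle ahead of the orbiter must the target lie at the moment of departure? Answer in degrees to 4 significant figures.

φ = 95.91°

From Kepler's third law T² = 4π²r³/μ at r = 1.297×10^6 km, T = 3.994 days = 3.994 × 86400 s = 3.450816×10^5 s: μ = 4π²r³/T² = 7.23329×10^8 km³/s².
Transfer-ellipse semi-major axis a_t = (r₁ + r₂)/2 = (2.648×10^5 + 1.297×10^6)/2 = 7.809×10^5 km.
The half-period of the transfer ellipse is t = π√(a_t³/μ) = 80607 s.
Target angular speed ω₂ = √(μ/r₂³) = 1.8208×10^-5 rad/s.
Angle swept by the target during transfer: ω₂·t = 1.4677 rad = 84.09°.
Arrival is 180° from departure on the ellipse, so φ = 180° − 84.09° = 95.91°.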